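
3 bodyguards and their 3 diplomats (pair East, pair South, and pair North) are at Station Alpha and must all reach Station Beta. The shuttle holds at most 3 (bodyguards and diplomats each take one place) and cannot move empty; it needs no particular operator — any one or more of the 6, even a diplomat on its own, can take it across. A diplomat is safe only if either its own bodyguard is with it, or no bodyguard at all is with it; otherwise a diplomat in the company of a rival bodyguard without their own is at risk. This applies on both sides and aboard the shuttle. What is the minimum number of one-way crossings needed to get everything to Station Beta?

5

Counting alone: each trip to Station Beta takes at most 3 across and each return brings at least 1 back, so after t trips out (and t−1 returns) at most 3t − (t−1) of the 6 are across; that first reaches 6 at t = 3, so at least 5 crossings are needed.
The plan below uses exactly 5 crossings, so it is optimal:
1. bodyguard East and diplomat East cross → Station Beta.
2. bodyguard East crosses ← Station Alpha.
3. bodyguard East, bodyguard North, and bodyguard South cross → Station Beta.
4. diplomat East crosses ← Station Alpha.
5. diplomat East, diplomat North, and diplomat South cross → Station Beta.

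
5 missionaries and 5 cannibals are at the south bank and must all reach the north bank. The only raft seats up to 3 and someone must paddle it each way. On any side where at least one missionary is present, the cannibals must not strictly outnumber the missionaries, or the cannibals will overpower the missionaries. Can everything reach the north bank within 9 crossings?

Counting alone: each trip to the north bank takes at most 3 across and each return brings at least 1 back, so after t trips out (and t−1 returns) at most 3t − (t−1) of the 10 are across; that first reaches 10 at t = 5, so at least 9 crossings are needed.
The safety rule pushes this higher. Following every safe sequence of crossings, the most of the 10 that can be at the north bank as the raft arrives there on crossing 9 is 9 — never all 10.
So the move cannot be finished within 9 crossings. (The shortest complete plan takes 11:)
1. 2 cannibals → the north bank.  (the south bank: 5M 3C; the north bank: 0M 2C)
2. 1 cannibal ← the south bank.  (the south bank: 5M 4C; the north bank: 0M 1C)
3. 3 cannibals → the north bank.  (the south bank: 5M 1C; the north bank: 0M 4C)
4. 1 cannibal ← the south bank.  (the south bank: 5M 2C; the north bank: 0M 3C)
5. 3 missionaries → the north bank.  (the south bank: 2M 2C; the north bank: 3M 3C)
6. 1 missionary and 1 cannibal ← the south bank.  (the south bank: 3M 3C; the north bank: 2M 2C)
7. 3 missionaries → the north bank.  (the south bank: 0M 3C; the north bank: 5M 2C)
8. 1 cannibal ← the south bank.  (the south bank: 0M 4C; the north bank: 5M 1C)
9. 2 cannibals → the north bank.  (the south bank: 0M 2C; the north bank: 5M 3C)
10. 1 cannibal ← the south bank.  (the south bank: 0M 3C; the north bank: 5M 2C)
11. 3 cannibals → the north bank.  (the south bank: 0M 0C; the north bank: 5M 5C)

No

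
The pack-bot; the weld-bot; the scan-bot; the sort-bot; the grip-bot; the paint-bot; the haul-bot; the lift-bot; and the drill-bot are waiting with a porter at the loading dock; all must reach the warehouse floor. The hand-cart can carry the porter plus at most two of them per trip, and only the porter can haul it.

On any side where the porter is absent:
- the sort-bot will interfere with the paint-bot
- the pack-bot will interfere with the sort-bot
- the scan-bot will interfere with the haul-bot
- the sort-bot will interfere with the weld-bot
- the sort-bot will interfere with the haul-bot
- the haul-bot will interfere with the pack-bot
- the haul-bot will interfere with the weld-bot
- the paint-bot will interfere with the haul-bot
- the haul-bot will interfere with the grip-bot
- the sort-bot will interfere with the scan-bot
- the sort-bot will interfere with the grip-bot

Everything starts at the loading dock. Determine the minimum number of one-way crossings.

impossible

Following every safe sequence of crossings from the start, the most of the 9 that can be at the warehouse floor as the hand-cart arrives there on crossings 1, 3, 5, 7 is 2, 3, 4, 5 respectively; the best ever achieved is 5 of 9.
From crossing 9 on, no configuration arises that was not already reachable earlier: only 56 distinct safe configurations (who is on which side, and where the hand-cart is) can ever be reached, none of them has everyone across, and every continuation just revisits them. So no valid plan exists.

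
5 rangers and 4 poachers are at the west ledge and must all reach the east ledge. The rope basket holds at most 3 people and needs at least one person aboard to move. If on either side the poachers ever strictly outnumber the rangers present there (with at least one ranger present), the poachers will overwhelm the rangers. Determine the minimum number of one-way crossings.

Counting alone: each trip to the east ledge takes at most 3 across and each return brings at least 1 back, so after t trips out (and t−1 returns) at most 3t − (t−1) of the 9 are across; that first reaches 9 at t = 4, so at least 7 crossings are needed.
The plan below uses exactly 7 crossings, so it is optimal:
1. 3 poachers → the east ledge.  (the west ledge: 5R 1P; the east ledge: 0R 3P)
2. 1 poacher ← the west ledge.  (the west ledge: 5R 2P; the east ledge: 0R 2P)
3. 3 rangers → the east ledge.  (the west ledge: 2R 2P; the east ledge: 3R 2P)
4. 1 ranger ← the west ledge.  (the west ledge: 3R 2P; the east ledge: 2R 2P)
5. 2 rangers and 1 poacher → the east ledge.  (the west ledge: 1R 1P; the east ledge: 4R 3P)
6. 1 ranger ← the west ledge.  (the west ledge: 2R 1P; the east ledge: 3R 3P)
7. 2 rangers and 1 poacher → the east ledge.  (the west ledge: 0R 0P; the east ledge: 5R 4P)

7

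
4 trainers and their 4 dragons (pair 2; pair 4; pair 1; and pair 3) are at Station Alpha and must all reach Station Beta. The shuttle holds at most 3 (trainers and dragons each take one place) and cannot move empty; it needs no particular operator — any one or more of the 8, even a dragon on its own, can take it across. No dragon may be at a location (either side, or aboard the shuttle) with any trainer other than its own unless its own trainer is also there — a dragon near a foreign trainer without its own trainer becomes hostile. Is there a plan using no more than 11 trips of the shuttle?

Yes

Yes — this plan uses 9 crossings (≤ 11):
1. dragon 2 and trainer 2 cross → Station Beta.
2. trainer 2 crosses ← Station Alpha.
3. dragon 4, trainer 2, and trainer 4 cross → Station Beta.
4. dragon 2 and trainer 2 cross ← Station Alpha.
5. trainer 1, trainer 2, and trainer 3 cross → Station Beta.
6. dragon 4 crosses ← Station Alpha.
7. dragon 2 and dragon 4 cross → Station Beta.
8. dragon 2 crosses ← Station Alpha.
9. dragon 1, dragon 2, and dragon 3 cross → Station Beta.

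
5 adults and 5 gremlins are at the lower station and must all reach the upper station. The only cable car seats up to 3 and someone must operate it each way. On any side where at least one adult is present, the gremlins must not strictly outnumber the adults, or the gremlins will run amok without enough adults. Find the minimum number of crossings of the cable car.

11

Counting alone: each trip to the upper station takes at most 3 across and each return brings at least 1 back, so after t trips out (and t−1 returns) at most 3t − (t−1) of the 10 are across; that first reaches 10 at t = 5, so at least 9 crossings are needed.
The safety rule pushes this higher. Following every safe sequence of crossings, the most of the 10 that can be at the upper station as the cable car arrives there on crossing 9 is 9 — never all 10.
So no plan with fewer than 11 crossings exists, and this one achieves 11:
1. 2 gremlins → the upper station.  (the lower station: 5A 3G; the upper station: 0A 2G)
2. 1 gremlin ← the lower station.  (the lower station: 5A 4G; the upper station: 0A 1G)
3. 3 gremlins → the upper station.  (the lower station: 5A 1G; the upper station: 0A 4G)
4. 1 gremlin ← the lower station.  (the lower station: 5A 2G; the upper station: 0A 3G)
5. 3 adults → the upper station.  (the lower station: 2A 2G; the upper station: 3A 3G)
6. 1 adult and 1 gremlin ← the lower station.  (the lower station: 3A 3G; the upper station: 2A 2G)
7. 3 adults → the upper station.  (the lower station: 0A 3G; the upper station: 5A 2G)
8. 1 gremlin ← the lower station.  (the lower station: 0A 4G; the upper station: 5A 1G)
9. 2 gremlins → the upper station.  (the lower station: 0A 2G; the upper station: 5A 3G)
10. 1 gremlin ← the lower station.  (the lower station: 0A 3G; the upper station: 5A 2G)
11. 3 gremlins → the upper station.  (the lower station: 0A 0G; the upper station: 5A 5G)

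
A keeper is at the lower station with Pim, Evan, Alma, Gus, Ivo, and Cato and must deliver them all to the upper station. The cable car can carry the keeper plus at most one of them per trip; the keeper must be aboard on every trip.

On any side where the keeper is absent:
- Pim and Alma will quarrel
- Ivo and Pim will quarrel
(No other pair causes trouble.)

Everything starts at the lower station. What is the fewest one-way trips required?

Counting alone: the keeper can take at most 1 across per trip to the upper station, so moving all 6 needs at least 6 loaded trips out, with a return between consecutive ones — at least 11 crossings.
The safety rule pushes this higher. Following every safe sequence of crossings, the most of the 6 that can be at the upper station as the cable car arrives there on crossing 11 is 5 — never all 6.
So no plan with fewer than 13 crossings exists, and this one achieves 13:
1. Keeper goes to the upper station with Pim.  [the lower station: Alma, Cato, Evan, Gus, Ivo | the upper station: Pim]
2. Keeper goes back to the lower station alone.  [the lower station: Alma, Cato, Evan, Gus, Ivo | the upper station: Pim]
3. Keeper goes to the upper station with Evan.  [the lower station: Alma, Cato, Gus, Ivo | the upper station: Evan, Pim]
4. Keeper goes back to the lower station alone.  [the lower station: Alma, Cato, Gus, Ivo | the upper station: Evan, Pim]
5. Keeper goes to the upper station with Alma.  [the lower station: Cato, Gus, Ivo | the upper station: Alma, Evan, Pim]
6. Keeper goes back to the lower station with Pim.  [the lower station: Cato, Gus, Ivo, Pim | the upper station: Alma, Evan]
7. Keeper goes to the upper station with Ivo.  [the lower station: Cato, Gus, Pim | the upper station: Alma, Evan, Ivo]
8. Keeper goes back to the lower station alone.  [the lower station: Cato, Gus, Pim | the upper station: Alma, Evan, Ivo]
9. Keeper goes to the upper station with Gus.  [the lower station: Cato, Pim | the upper station: Alma, Evan, Gus, Ivo]
10. Keeper goes back to the lower station alone.  [the lower station: Cato, Pim | the upper station: Alma, Evan, Gus, Ivo]
11. Keeper goes to the upper station with Cato.  [the lower station: Pim | the upper station: Alma, Cato, Evan, Gus, Ivo]
12. Keeper goes back to the lower station alone.  [the lower station: Pim | the upper station: Alma, Cato, Evan, Gus, Ivo]
13. Keeper goes to the upper station with Pim.  [the lower station: — | the upper station: Alma, Cato, Evan, Gus, Ivo, Pim]

13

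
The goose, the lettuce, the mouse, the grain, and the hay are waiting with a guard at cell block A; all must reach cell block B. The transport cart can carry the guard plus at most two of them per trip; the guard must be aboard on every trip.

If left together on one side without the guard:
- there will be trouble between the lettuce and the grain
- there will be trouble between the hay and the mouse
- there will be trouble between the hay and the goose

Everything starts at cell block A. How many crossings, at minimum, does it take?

Counting alone: the guard can take at most 2 across per trip to cell block B, so moving all 5 needs at least 3 loaded trips out, with a return between consecutive ones — at least 5 crossings.
The plan below uses exactly 5 crossings, so it is optimal:
1. Guard goes to cell block B with the hay and the lettuce.  [cell block A: the goose, the grain, the mouse | cell block B: the hay, the lettuce]
2. Guard goes back to cell block A alone.  [cell block A: the goose, the grain, the mouse | cell block B: the hay, the lettuce]
3. Guard goes to cell block B with the goose and the mouse.  [cell block A: the grain | cell block B: the goose, the hay, the lettuce, the mouse]
4. Guard goes back to cell block A with the hay.  [cell block A: the grain, the hay | cell block B: the goose, the lettuce, the mouse]
5. Guard goes to cell block B with the grain and the hay.  [cell block A: — | cell block B: the goose, the grain, the hay, the lettuce, the mouse]

5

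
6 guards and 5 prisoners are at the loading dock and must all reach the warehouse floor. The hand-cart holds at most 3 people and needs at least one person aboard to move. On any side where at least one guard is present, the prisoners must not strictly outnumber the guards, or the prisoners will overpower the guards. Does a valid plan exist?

1. 3 prisoners → the warehouse floor.  (the loading dock: 6G 2P; the warehouse floor: 0G 3P)
2. 1 prisoner ← the loading dock.  (the loading dock: 6G 3P; the warehouse floor: 0G 2P)
3. 3 guards → the warehouse floor.  (the loading dock: 3G 3P; the warehouse floor: 3G 2P)
4. 1 guard ← the loading dock.  (the loading dock: 4G 3P; the warehouse floor: 2G 2P)
5. 2 guards and 1 prisoner → the warehouse floor.  (the loading dock: 2G 2P; the warehouse floor: 4G 3P)
6. 1 guard ← the loading dock.  (the loading dock: 3G 2P; the warehouse floor: 3G 3P)
7. 2 guards and 1 prisoner → the warehouse floor.  (the loading dock: 1G 1P; the warehouse floor: 5G 4P)
8. 1 guard ← the loading dock.  (the loading dock: 2G 1P; the warehouse floor: 4G 4P)
9. 2 guards and 1 prisoner → the warehouse floor.  (the loading dock: 0G 0P; the warehouse floor: 6G 5P)

Yes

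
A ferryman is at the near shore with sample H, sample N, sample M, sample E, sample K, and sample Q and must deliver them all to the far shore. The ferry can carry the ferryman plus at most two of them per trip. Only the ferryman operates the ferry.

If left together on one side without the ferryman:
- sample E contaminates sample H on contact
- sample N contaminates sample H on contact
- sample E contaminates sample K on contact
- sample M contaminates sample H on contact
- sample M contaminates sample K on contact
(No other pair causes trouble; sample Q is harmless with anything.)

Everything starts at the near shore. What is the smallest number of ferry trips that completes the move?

7

Counting alone: the ferryman can take at most 2 across per trip to the far shore, so moving all 6 needs at least 3 loaded trips out, with a return between consecutive ones — at least 5 crossings.
The safety rule pushes this higher. Following every safe sequence of crossings, the most of the 6 that can be at the far shore as the ferry arrives there on crossing 5 is 5 — never all 6.
So no plan with fewer than 7 crossings exists, and this one achieves 7:
1. Ferryman goes to the far shore with sample H and sample K.  [the near shore: sample E, sample M, sample N, sample Q | the far shore: sample H, sample K]
2. Ferryman goes back to the near shore alone.  [the near shore: sample E, sample M, sample N, sample Q | the far shore: sample H, sample K]
3. Ferryman goes to the far shore with sample M and sample N.  [the near shore: sample E, sample Q | the far shore: sample H, sample K, sample M, sample N]
4. Ferryman goes back to the near shore with sample H and sample K.  [the near shore: sample E, sample H, sample K, sample Q | the far shore: sample M, sample N]
5. Ferryman goes to the far shore with sample E and sample Q.  [the near shore: sample H, sample K | the far shore: sample E, sample M, sample N, sample Q]
6. Ferryman goes back to the near shore alone.  [the near shore: sample H, sample K | the far shore: sample E, sample M, sample N, sample Q]
7. Ferryman goes to the far shore with sample H and sample K.  [the near shore: — | the far shore: sample E, sample H, sample K, sample M, sample N, sample Q]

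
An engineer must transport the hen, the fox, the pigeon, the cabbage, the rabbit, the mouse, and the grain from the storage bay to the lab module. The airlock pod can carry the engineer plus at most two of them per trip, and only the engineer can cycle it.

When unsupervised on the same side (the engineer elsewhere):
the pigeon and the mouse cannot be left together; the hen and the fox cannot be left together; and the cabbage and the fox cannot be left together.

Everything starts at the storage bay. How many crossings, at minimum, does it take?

Counting alone: the engineer can take at most 2 across per trip to the lab module, so moving all 7 needs at least 4 loaded trips out, with a return between consecutive ones — at least 7 crossings.
The plan below uses exactly 7 crossings, so it is optimal:
1. Engineer goes to the lab module with the fox and the pigeon.
2. Engineer goes back to the storage bay alone.
3. Engineer goes to the lab module with the cabbage and the hen.
4. Engineer goes back to the storage bay with the fox.
5. Engineer goes to the lab module with the grain and the rabbit.
6. Engineer goes back to the storage bay alone.
7. Engineer goes to the lab module with the fox and the mouse.

7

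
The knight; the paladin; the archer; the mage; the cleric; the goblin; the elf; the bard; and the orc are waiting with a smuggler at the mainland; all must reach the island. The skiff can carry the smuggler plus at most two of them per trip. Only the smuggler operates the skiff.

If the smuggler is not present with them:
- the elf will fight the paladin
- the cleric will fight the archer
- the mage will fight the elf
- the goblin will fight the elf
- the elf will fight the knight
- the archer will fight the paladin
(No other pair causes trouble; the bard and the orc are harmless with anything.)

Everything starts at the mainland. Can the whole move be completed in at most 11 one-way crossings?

Yes

Yes — this plan uses 11 crossings (≤ 11):
1. Smuggler goes to the island with the archer and the elf.
2. Smuggler goes back to the mainland alone.
3. Smuggler goes to the island with the cleric.
4. Smuggler goes back to the mainland with the archer.
5. Smuggler goes to the island with the knight and the paladin.
6. Smuggler goes back to the mainland with the elf.
7. Smuggler goes to the island with the goblin and the mage.
8. Smuggler goes back to the mainland alone.
9. Smuggler goes to the island with the bard and the orc.
10. Smuggler goes back to the mainland alone.
11. Smuggler goes to the island with the archer and the elf.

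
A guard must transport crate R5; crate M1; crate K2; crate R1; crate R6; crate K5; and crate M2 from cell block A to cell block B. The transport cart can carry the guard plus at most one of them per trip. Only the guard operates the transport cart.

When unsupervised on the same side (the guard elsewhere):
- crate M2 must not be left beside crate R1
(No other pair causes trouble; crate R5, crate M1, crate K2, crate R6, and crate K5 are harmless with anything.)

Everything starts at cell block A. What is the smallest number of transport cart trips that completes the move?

Counting alone: the guard can take at most 1 across per trip to cell block B, so moving all 7 needs at least 7 loaded trips out, with a return between consecutive ones — at least 13 crossings.
The plan below uses exactly 13 crossings, so it is optimal:
1. Guard goes to cell block B with crate R1.
2. Guard goes back to cell block A alone.
3. Guard goes to cell block B with crate R5.
4. Guard goes back to cell block A alone.
5. Guard goes to cell block B with crate M1.
6. Guard goes back to cell block A alone.
7. Guard goes to cell block B with crate K2.
8. Guard goes back to cell block A alone.
9. Guard goes to cell block B with crate R6.
10. Guard goes back to cell block A alone.
11. Guard goes to cell block B with crate K5.
12. Guard goes back to cell block A alone.
13. Guard goes to cell block B with crate M2.

13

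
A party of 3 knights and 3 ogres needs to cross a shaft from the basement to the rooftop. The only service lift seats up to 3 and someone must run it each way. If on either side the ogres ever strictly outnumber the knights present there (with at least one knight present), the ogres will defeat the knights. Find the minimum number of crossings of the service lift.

Counting alone: each trip to the rooftop takes at most 3 across and each return brings at least 1 back, so after t trips out (and t−1 returns) at most 3t − (t−1) of the 6 are across; that first reaches 6 at t = 3, so at least 5 crossings are needed.
The plan below uses exactly 5 crossings, so it is optimal:
1. 2 ogres → the rooftop.  (the basement: 3K 1O; the rooftop: 0K 2O)
2. 1 ogre ← the basement.  (the basement: 3K 2O; the rooftop: 0K 1O)
3. 3 knights → the rooftop.  (the basement: 0K 2O; the rooftop: 3K 1O)
4. 1 ogre ← the basement.  (the basement: 0K 3O; the rooftop: 3K 0O)
5. 3 ogres → the rooftop.  (the basement: 0K 0O; the rooftop: 3K 3O)

5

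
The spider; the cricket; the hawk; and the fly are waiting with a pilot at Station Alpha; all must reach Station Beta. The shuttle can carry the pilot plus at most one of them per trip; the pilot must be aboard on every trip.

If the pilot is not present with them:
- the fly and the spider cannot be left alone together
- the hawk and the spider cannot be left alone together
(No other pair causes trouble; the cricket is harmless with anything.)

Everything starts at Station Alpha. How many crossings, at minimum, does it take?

9

Counting alone: the pilot can take at most 1 across per trip to Station Beta, so moving all 4 needs at least 4 loaded trips out, with a return between consecutive ones — at least 7 crossings.
The safety rule pushes this higher. Following every safe sequence of crossings, the most of the 4 that can be at Station Beta as the shuttle arrives there on crossing 7 is 3 — never all 4.
So no plan with fewer than 9 crossings exists, and this one achieves 9:
1. Pilot goes to Station Beta with the spider.
2. Pilot goes back to Station Alpha alone.
3. Pilot goes to Station Beta with the cricket.
4. Pilot goes back to Station Alpha alone.
5. Pilot goes to Station Beta with the hawk.
6. Pilot goes back to Station Alpha with the spider.
7. Pilot goes to Station Beta with the fly.
8. Pilot goes back to Station Alpha alone.
9. Pilot goes to Station Beta with the spider.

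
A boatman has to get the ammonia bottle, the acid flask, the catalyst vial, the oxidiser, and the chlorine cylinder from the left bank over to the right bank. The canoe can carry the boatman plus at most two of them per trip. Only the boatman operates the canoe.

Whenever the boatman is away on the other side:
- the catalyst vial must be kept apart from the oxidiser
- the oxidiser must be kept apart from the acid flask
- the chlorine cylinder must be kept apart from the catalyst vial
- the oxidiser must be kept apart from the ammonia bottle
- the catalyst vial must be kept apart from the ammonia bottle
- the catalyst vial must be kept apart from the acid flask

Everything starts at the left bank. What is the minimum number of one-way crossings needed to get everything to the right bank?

7

Counting alone: the boatman can take at most 2 across per trip to the right bank, so moving all 5 needs at least 3 loaded trips out, with a return between consecutive ones — at least 5 crossings.
The safety rule pushes this higher. Following every safe sequence of crossings, the most of the 5 that can be at the right bank as the canoe arrives there on crossing 5 is 4 — never all 5.
So no plan with fewer than 7 crossings exists, and this one achieves 7:
1. Boatman goes to the right bank with the catalyst vial and the oxidiser.
2. Boatman goes back to the left bank with the catalyst vial.
3. Boatman goes to the right bank with the catalyst vial and the chlorine cylinder.
4. Boatman goes back to the left bank with the catalyst vial.
5. Boatman goes to the right bank with the acid flask and the ammonia bottle.
6. Boatman goes back to the left bank with the oxidiser.
7. Boatman goes to the right bank with the catalyst vial and the oxidiser.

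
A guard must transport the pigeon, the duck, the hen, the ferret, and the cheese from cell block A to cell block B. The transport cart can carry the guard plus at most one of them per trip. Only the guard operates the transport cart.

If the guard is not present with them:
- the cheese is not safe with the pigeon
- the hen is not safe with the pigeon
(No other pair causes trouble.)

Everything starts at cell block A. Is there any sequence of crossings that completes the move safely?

1. Guard goes to cell block B with the pigeon.  [cell block A: the cheese, the duck, the ferret, the hen | cell block B: the pigeon]
2. Guard goes back to cell block A alone.  [cell block A: the cheese, the duck, the ferret, the hen | cell block B: the pigeon]
3. Guard goes to cell block B with the duck.  [cell block A: the cheese, the ferret, the hen | cell block B: the duck, the pigeon]
4. Guard goes back to cell block A alone.  [cell block A: the cheese, the ferret, the hen | cell block B: the duck, the pigeon]
5. Guard goes to cell block B with the hen.  [cell block A: the cheese, the ferret | cell block B: the duck, the hen, the pigeon]
6. Guard goes back to cell block A with the pigeon.  [cell block A: the cheese, the ferret, the pigeon | cell block B: the duck, the hen]
7. Guard goes to cell block B with the cheese.  [cell block A: the ferret, the pigeon | cell block B: the cheese, the duck, the hen]
8. Guard goes back to cell block A alone.  [cell block A: the ferret, the pigeon | cell block B: the cheese, the duck, the hen]
9. Guard goes to cell block B with the ferret.  [cell block A: the pigeon | cell block B: the cheese, the duck, the ferret, the hen]
10. Guard goes back to cell block A alone.  [cell block A: the pigeon | cell block B: the cheese, the duck, the ferret, the hen]
11. Guard goes to cell block B with the pigeon.  [cell block A: — | cell block B: the cheese, the duck, the ferret, the hen, the pigeon]

Yes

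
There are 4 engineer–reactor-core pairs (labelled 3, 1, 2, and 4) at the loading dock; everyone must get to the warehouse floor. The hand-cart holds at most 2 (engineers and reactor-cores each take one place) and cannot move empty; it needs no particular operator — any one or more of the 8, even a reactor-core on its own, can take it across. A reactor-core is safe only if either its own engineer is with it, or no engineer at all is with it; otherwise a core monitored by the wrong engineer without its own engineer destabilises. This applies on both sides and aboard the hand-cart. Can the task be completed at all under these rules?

Following every safe sequence of crossings from the start, the most of the 8 that can be at the warehouse floor as the hand-cart arrives there on crossings 1, 3, 5 is 2, 3, 4 respectively; the best ever achieved is 4 of 8.
From crossing 7 on, no configuration arises that was not already reachable earlier: only 44 distinct safe configurations (who is on which side, and where the hand-cart is) can ever be reached, none of them has everyone across, and every continuation just revisits them. So no valid plan exists.

No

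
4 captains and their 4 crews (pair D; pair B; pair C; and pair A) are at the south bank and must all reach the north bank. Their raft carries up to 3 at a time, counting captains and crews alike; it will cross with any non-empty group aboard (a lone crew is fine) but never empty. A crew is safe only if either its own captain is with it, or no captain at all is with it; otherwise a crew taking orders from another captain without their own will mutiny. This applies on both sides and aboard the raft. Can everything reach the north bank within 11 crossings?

Yes

Yes — this plan uses 9 crossings (≤ 11):
1. captain D and crew D cross → the north bank.
2. captain D crosses ← the south bank.
3. captain B, captain D, and crew B cross → the north bank.
4. captain D and crew D cross ← the south bank.
5. captain A, captain C, and captain D cross → the north bank.
6. crew B crosses ← the south bank.
7. crew B and crew D cross → the north bank.
8. crew D crosses ← the south bank.
9. crew A, crew C, and crew D cross → the north bank.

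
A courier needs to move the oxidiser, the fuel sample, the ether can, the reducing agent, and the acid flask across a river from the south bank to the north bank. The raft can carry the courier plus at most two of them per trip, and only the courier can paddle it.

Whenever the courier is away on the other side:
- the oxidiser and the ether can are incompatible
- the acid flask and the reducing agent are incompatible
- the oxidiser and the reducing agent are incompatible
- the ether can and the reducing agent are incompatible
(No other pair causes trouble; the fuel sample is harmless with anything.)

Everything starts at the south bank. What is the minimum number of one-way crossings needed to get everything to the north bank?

Counting alone: the courier can take at most 2 across per trip to the north bank, so moving all 5 needs at least 3 loaded trips out, with a return between consecutive ones — at least 5 crossings.
The safety rule pushes this higher. Following every safe sequence of crossings, the most of the 5 that can be at the north bank as the raft arrives there on crossing 5 is 4 — never all 5.
So no plan with fewer than 7 crossings exists, and this one achieves 7:
1. Courier goes to the north bank with the oxidiser and the reducing agent.
2. Courier goes back to the south bank with the oxidiser.
3. Courier goes to the north bank with the fuel sample and the oxidiser.
4. Courier goes back to the south bank with the oxidiser.
5. Courier goes to the north bank with the acid flask and the oxidiser.
6. Courier goes back to the south bank with the reducing agent.
7. Courier goes to the north bank with the ether can and the reducing agent.

7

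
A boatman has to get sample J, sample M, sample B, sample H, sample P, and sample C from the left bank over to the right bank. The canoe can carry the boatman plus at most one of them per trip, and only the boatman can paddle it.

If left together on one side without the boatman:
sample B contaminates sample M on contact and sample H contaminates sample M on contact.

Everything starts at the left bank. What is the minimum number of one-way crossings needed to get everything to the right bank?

13

Counting alone: the boatman can take at most 1 across per trip to the right bank, so moving all 6 needs at least 6 loaded trips out, with a return between consecutive ones — at least 11 crossings.
The safety rule pushes this higher. Following every safe sequence of crossings, the most of the 6 that can be at the right bank as the canoe arrives there on crossing 11 is 5 — never all 6.
So no plan with fewer than 13 crossings exists, and this one achieves 13:
1. Boatman goes to the right bank with sample M.
2. Boatman goes back to the left bank alone.
3. Boatman goes to the right bank with sample J.
4. Boatman goes back to the left bank alone.
5. Boatman goes to the right bank with sample B.
6. Boatman goes back to the left bank with sample M.
7. Boatman goes to the right bank with sample H.
8. Boatman goes back to the left bank alone.
9. Boatman goes to the right bank with sample P.
10. Boatman goes back to the left bank alone.
11. Boatman goes to the right bank with sample C.
12. Boatman goes back to the left bank alone.
13. Boatman goes to the right bank with sample M.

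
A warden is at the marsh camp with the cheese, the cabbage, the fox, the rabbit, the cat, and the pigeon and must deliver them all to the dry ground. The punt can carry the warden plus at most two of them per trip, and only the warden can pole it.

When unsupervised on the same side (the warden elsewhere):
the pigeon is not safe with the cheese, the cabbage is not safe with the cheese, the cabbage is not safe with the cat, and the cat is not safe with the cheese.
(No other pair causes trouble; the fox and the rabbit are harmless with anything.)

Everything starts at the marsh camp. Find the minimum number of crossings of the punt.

9

Counting alone: the warden can take at most 2 across per trip to the dry ground, so moving all 6 needs at least 3 loaded trips out, with a return between consecutive ones — at least 5 crossings.
The safety rule pushes this higher. Following every safe sequence of crossings, the most of the 6 that can be at the dry ground as the punt arrives there on crossings 5, 7 is 4, 5 respectively — never all 6.
So no plan with fewer than 9 crossings exists, and this one achieves 9:
1. Warden goes to the dry ground with the cabbage and the cheese.  [the marsh camp: the cat, the fox, the pigeon, the rabbit | the dry ground: the cabbage, the cheese]
2. Warden goes back to the marsh camp with the cheese.  [the marsh camp: the cat, the cheese, the fox, the pigeon, the rabbit | the dry ground: the cabbage]
3. Warden goes to the dry ground with the cheese and the fox.  [the marsh camp: the cat, the pigeon, the rabbit | the dry ground: the cabbage, the cheese, the fox]
4. Warden goes back to the marsh camp with the cheese.  [the marsh camp: the cat, the cheese, the pigeon, the rabbit | the dry ground: the cabbage, the fox]
5. Warden goes to the dry ground with the cheese and the rabbit.  [the marsh camp: the cat, the pigeon | the dry ground: the cabbage, the cheese, the fox, the rabbit]
6. Warden goes back to the marsh camp with the cheese.  [the marsh camp: the cat, the cheese, the pigeon | the dry ground: the cabbage, the fox, the rabbit]
7. Warden goes to the dry ground with the cheese and the pigeon.  [the marsh camp: the cat | the dry ground: the cabbage, the cheese, the fox, the pigeon, the rabbit]
8. Warden goes back to the marsh camp with the cheese.  [the marsh camp: the cat, the cheese | the dry ground: the cabbage, the fox, the pigeon, the rabbit]
9. Warden goes to the dry ground with the cat and the cheese.  [the marsh camp: — | the dry ground: the cabbage, the cat, the cheese, the fox, the pigeon, the rabbit]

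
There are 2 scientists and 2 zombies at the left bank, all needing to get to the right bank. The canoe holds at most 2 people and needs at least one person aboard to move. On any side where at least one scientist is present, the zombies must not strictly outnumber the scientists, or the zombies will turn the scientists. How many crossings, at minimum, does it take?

Counting alone: each trip to the right bank takes at most 2 across and each return brings at least 1 back, so after t trips out (and t−1 returns) at most 2t − (t−1) of the 4 are across; that first reaches 4 at t = 3, so at least 5 crossings are needed.
The plan below uses exactly 5 crossings, so it is optimal:
1. 2 zombies → the right bank.  (the left bank: 2S 0Z; the right bank: 0S 2Z)
2. 1 zombie ← the left bank.  (the left bank: 2S 1Z; the right bank: 0S 1Z)
3. 2 scientists → the right bank.  (the left bank: 0S 1Z; the right bank: 2S 1Z)
4. 1 zombie ← the left bank.  (the left bank: 0S 2Z; the right bank: 2S 0Z)
5. 2 zombies → the right bank.  (the left bank: 0S 0Z; the right bank: 2S 2Z)

5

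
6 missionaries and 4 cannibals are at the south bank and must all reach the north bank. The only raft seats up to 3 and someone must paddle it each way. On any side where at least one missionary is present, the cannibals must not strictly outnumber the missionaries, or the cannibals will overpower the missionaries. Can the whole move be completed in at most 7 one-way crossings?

No

Counting alone: each trip to the north bank takes at most 3 across and each return brings at least 1 back, so after t trips out (and t−1 returns) at most 3t − (t−1) of the 10 are across; that first reaches 10 at t = 5, so at least 9 crossings are needed.
Since 7 < 9, 7 crossings cannot be enough. (The shortest complete plan in fact takes 9:)
1. 2 cannibals → the north bank.  (the south bank: 6M 2C; the north bank: 0M 2C)
2. 1 cannibal ← the south bank.  (the south bank: 6M 3C; the north bank: 0M 1C)
3. 3 cannibals → the north bank.  (the south bank: 6M 0C; the north bank: 0M 4C)
4. 1 cannibal ← the south bank.  (the south bank: 6M 1C; the north bank: 0M 3C)
5. 3 missionaries → the north bank.  (the south bank: 3M 1C; the north bank: 3M 3C)
6. 1 cannibal ← the south bank.  (the south bank: 3M 2C; the north bank: 3M 2C)
7. 1 missionary and 2 cannibals → the north bank.  (the south bank: 2M 0C; the north bank: 4M 4C)
8. 1 cannibal ← the south bank.  (the south bank: 2M 1C; the north bank: 4M 3C)
9. 2 missionaries and 1 cannibal → the north bank.  (the south bank: 0M 0C; the north bank: 6M 4C)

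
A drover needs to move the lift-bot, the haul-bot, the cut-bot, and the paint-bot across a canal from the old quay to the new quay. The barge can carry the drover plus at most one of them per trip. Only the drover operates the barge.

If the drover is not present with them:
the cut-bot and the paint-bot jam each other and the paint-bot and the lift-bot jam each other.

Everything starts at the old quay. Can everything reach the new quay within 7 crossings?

Counting alone: the drover can take at most 1 across per trip to the new quay, so moving all 4 needs at least 4 loaded trips out, with a return between consecutive ones — at least 7 crossings.
The safety rule pushes this higher. Following every safe sequence of crossings, the most of the 4 that can be at the new quay as the barge arrives there on crossing 7 is 3 — never all 4.
So the move cannot be finished within 7 crossings. (The shortest complete plan takes 9:)
1. Drover goes to the new quay with the paint-bot.  [the old quay: the cut-bot, the haul-bot, the lift-bot | the new quay: the paint-bot]
2. Drover goes back to the old quay alone.  [the old quay: the cut-bot, the haul-bot, the lift-bot | the new quay: the paint-bot]
3. Drover goes to the new quay with the lift-bot.  [the old quay: the cut-bot, the haul-bot | the new quay: the lift-bot, the paint-bot]
4. Drover goes back to the old quay with the paint-bot.  [the old quay: the cut-bot, the haul-bot, the paint-bot | the new quay: the lift-bot]
5. Drover goes to the new quay with the cut-bot.  [the old quay: the haul-bot, the paint-bot | the new quay: the cut-bot, the lift-bot]
6. Drover goes back to the old quay alone.  [the old quay: the haul-bot, the paint-bot | the new quay: the cut-bot, the lift-bot]
7. Drover goes to the new quay with the haul-bot.  [the old quay: the paint-bot | the new quay: the cut-bot, the haul-bot, the lift-bot]
8. Drover goes back to the old quay alone.  [the old quay: the paint-bot | the new quay: the cut-bot, the haul-bot, the lift-bot]
9. Drover goes to the new quay with the paint-bot.  [the old quay: — | the new quay: the cut-bot, the haul-bot, the lift-bot, the paint-bot]

No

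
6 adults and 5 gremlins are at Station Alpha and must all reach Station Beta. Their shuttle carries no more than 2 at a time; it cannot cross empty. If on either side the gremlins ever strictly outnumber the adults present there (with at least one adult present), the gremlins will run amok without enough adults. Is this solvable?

1. 2 gremlins → Station Beta.  (Station Alpha: 6A 3G; Station Beta: 0A 2G)
2. 1 gremlin ← Station Alpha.  (Station Alpha: 6A 4G; Station Beta: 0A 1G)
3. 2 gremlins → Station Beta.  (Station Alpha: 6A 2G; Station Beta: 0A 3G)
4. 1 gremlin ← Station Alpha.  (Station Alpha: 6A 3G; Station Beta: 0A 2G)
5. 2 adults → Station Beta.  (Station Alpha: 4A 3G; Station Beta: 2A 2G)
6. 1 gremlin ← Station Alpha.  (Station Alpha: 4A 4G; Station Beta: 2A 1G)
7. 1 adult and 1 gremlin → Station Beta.  (Station Alpha: 3A 3G; Station Beta: 3A 2G)
8. 1 adult ← Station Alpha.  (Station Alpha: 4A 3G; Station Beta: 2A 2G)
9. 1 adult and 1 gremlin → Station Beta.  (Station Alpha: 3A 2G; Station Beta: 3A 3G)
10. 1 gremlin ← Station Alpha.  (Station Alpha: 3A 3G; Station Beta: 3A 2G)
11. 1 adult and 1 gremlin → Station Beta.  (Station Alpha: 2A 2G; Station Beta: 4A 3G)
12. 1 adult ← Station Alpha.  (Station Alpha: 3A 2G; Station Beta: 3A 3G)
13. 1 adult and 1 gremlin → Station Beta.  (Station Alpha: 2A 1G; Station Beta: 4A 4G)
14. 1 gremlin ← Station Alpha.  (Station Alpha: 2A 2G; Station Beta: 4A 3G)
15. 1 adult and 1 gremlin → Station Beta.  (Station Alpha: 1A 1G; Station Beta: 5A 4G)
16. 1 adult ← Station Alpha.  (Station Alpha: 2A 1G; Station Beta: 4A 4G)
17. 1 adult and 1 gremlin → Station Beta.  (Station Alpha: 1A 0G; Station Beta: 5A 5G)
18. 1 gremlin ← Station Alpha.  (Station Alpha: 1A 1G; Station Beta: 5A 4G)
19. 1 adult and 1 gremlin → Station Beta.  (Station Alpha: 0A 0G; Station Beta: 6A 5G)

Yes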